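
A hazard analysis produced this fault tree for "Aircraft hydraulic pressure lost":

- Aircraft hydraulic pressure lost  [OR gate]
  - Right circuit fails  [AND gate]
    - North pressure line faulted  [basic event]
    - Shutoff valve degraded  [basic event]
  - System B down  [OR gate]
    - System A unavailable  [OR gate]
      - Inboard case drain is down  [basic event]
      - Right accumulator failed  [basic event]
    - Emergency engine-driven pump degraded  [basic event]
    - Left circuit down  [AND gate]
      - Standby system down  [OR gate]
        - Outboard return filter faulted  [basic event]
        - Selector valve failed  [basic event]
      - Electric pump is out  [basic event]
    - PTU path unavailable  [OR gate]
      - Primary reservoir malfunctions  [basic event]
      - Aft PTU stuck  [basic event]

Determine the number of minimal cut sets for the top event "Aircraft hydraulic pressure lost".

8

Right circuit fails [AND]: one cut set from each child combined → 1 × 1 = 1 cut set(s).
System A unavailable [OR]: union of children's cut sets → 2 cut set(s).
Standby system down [OR]: union of children's cut sets → 2 cut set(s).
Left circuit down [AND]: one cut set from each child combined → 2 × 1 = 2 cut set(s).
PTU path unavailable [OR]: union of children's cut sets → 2 cut set(s).
System B down [OR]: union of children's cut sets → 7 cut set(s).
Aircraft hydraulic pressure lost [OR]: union of children's cut sets → 8 cut set(s).
Minimal cut sets: {North pressure line faulted, Shutoff valve degraded}; {Inboard case drain is down}; {Right accumulator failed}; {Emergency engine-driven pump degraded}; {Electric pump is out, Outboard return filter faulted}; {Electric pump is out, Selector valve failed}; {Primary reservoir malfunctions}; {Aft PTU stuck}.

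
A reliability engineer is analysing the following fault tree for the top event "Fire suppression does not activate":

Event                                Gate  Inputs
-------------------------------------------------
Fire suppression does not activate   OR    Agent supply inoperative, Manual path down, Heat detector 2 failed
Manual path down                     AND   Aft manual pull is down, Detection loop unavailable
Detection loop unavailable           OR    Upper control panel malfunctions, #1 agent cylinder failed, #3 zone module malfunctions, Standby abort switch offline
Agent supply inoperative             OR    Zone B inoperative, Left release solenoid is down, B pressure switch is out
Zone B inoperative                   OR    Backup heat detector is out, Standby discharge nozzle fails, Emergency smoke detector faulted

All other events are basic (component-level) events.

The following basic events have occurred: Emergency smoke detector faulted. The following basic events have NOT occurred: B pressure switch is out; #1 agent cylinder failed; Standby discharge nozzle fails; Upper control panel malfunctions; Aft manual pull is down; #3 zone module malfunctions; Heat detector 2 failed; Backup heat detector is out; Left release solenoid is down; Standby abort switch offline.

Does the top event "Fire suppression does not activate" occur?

Yes

Zone B inoperative [OR]: Backup heat detector is out=not, Standby discharge nozzle fails=not, Emergency smoke detector faulted=occurs → at least one input occurs → occurs.
Agent supply inoperative [OR]: Zone B inoperative=occurs, Left release solenoid is down=not, B pressure switch is out=not → at least one input occurs → occurs.
Detection loop unavailable [OR]: Upper control panel malfunctions=not, #1 agent cylinder failed=not, #3 zone module malfunctions=not, Standby abort switch offline=not → no input occurs → does not occur.
Manual path down [AND]: Aft manual pull is down=not, Detection loop unavailable=not → not all inputs occur → does not occur.
Fire suppression does not activate [OR]: Agent supply inoperative=occurs, Manual path down=not, Heat detector 2 failed=not → at least one input occurs → occurs.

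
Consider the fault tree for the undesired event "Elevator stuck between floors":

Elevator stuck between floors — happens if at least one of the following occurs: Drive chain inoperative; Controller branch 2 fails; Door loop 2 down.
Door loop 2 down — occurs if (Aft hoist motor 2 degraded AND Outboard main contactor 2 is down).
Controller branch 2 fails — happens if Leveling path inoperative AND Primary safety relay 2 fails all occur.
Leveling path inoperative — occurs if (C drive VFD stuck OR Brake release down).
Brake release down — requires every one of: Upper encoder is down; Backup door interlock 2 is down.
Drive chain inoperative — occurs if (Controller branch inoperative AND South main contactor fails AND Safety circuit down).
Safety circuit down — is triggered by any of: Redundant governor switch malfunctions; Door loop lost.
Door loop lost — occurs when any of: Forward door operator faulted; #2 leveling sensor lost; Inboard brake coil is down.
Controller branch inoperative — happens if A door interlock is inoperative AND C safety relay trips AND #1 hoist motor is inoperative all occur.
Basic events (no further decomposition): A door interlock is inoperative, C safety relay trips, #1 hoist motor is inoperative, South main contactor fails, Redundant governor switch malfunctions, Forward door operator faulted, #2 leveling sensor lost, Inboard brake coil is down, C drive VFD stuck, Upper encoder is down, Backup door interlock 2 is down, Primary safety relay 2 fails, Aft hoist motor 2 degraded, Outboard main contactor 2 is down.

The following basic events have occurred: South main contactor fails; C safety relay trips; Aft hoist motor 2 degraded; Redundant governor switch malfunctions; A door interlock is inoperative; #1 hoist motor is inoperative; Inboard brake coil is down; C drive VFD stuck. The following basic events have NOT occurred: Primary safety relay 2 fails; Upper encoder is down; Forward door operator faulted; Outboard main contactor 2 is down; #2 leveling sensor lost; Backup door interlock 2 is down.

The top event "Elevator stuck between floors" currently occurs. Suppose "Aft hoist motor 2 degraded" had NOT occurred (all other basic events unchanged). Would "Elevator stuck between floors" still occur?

Counterfactual: set "Aft hoist motor 2 degraded" to not occurred.
Controller branch inoperative [AND]: A door interlock is inoperative=occurs, C safety relay trips=occurs, #1 hoist motor is inoperative=occurs → all inputs occur → occurs.
Door loop lost [OR]: Forward door operator faulted=not, #2 leveling sensor lost=not, Inboard brake coil is down=occurs → at least one input occurs → occurs.
Safety circuit down [OR]: Redundant governor switch malfunctions=occurs, Door loop lost=occurs → at least one input occurs → occurs.
Drive chain inoperative [AND]: Controller branch inoperative=occurs, South main contactor fails=occurs, Safety circuit down=occurs → all inputs occur → occurs.
Brake release down [AND]: Upper encoder is down=not, Backup door interlock 2 is down=not → not all inputs occur → does not occur.
Leveling path inoperative [OR]: C drive VFD stuck=occurs, Brake release down=not → at least one input occurs → occurs.
Controller branch 2 fails [AND]: Leveling path inoperative=occurs, Primary safety relay 2 fails=not → not all inputs occur → does not occur.
Door loop 2 down [AND]: Aft hoist motor 2 degraded=not, Outboard main contactor 2 is down=not → not all inputs occur → does not occur.
Elevator stuck between floors [OR]: Drive chain inoperative=occurs, Controller branch 2 fails=not, Door loop 2 down=not → at least one input occurs → occurs.

Yes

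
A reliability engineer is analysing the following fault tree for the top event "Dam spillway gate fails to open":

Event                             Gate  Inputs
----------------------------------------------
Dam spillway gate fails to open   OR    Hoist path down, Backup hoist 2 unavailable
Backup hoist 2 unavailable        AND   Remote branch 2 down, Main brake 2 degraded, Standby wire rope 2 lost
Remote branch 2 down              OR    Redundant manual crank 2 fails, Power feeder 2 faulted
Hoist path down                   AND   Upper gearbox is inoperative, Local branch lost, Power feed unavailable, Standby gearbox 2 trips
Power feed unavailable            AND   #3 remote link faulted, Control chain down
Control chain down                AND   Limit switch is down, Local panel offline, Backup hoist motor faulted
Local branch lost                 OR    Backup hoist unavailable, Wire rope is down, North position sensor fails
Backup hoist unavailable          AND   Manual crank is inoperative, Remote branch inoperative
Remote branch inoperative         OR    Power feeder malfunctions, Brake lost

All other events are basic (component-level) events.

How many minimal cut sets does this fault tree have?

Remote branch inoperative [OR]: union of children's cut sets → 2 cut set(s).
Backup hoist unavailable [AND]: one cut set from each child combined → 1 × 2 = 2 cut set(s).
Local branch lost [OR]: union of children's cut sets → 4 cut set(s).
Control chain down [AND]: one cut set from each child combined → 1 × 1 × 1 = 1 cut set(s).
Power feed unavailable [AND]: one cut set from each child combined → 1 × 1 = 1 cut set(s).
Hoist path down [AND]: one cut set from each child combined → 1 × 4 × 1 × 1 = 4 cut set(s).
Remote branch 2 down [OR]: union of children's cut sets → 2 cut set(s).
Backup hoist 2 unavailable [AND]: one cut set from each child combined → 2 × 1 × 1 = 2 cut set(s).
Dam spillway gate fails to open [OR]: union of children's cut sets → 6 cut set(s).
Minimal cut sets: {#3 remote link faulted, Backup hoist motor faulted, Limit switch is down, Local panel offline, Manual crank is inoperative, Power feeder malfunctions, Standby gearbox 2 trips, Upper gearbox is inoperative}; {#3 remote link faulted, Backup hoist motor faulted, Brake lost, Limit switch is down, Local panel offline, Manual crank is inoperative, Standby gearbox 2 trips, Upper gearbox is inoperative}; {#3 remote link faulted, Backup hoist motor faulted, Limit switch is down, Local panel offline, Standby gearbox 2 trips, Upper gearbox is inoperative, Wire rope is down}; {#3 remote link faulted, Backup hoist motor faulted, Limit switch is down, Local panel offline, North position sensor fails, Standby gearbox 2 trips, Upper gearbox is inoperative}; {Main brake 2 degraded, Redundant manual crank 2 fails, Standby wire rope 2 lost}; {Main brake 2 degraded, Power feeder 2 faulted, Standby wire rope 2 lost}.

6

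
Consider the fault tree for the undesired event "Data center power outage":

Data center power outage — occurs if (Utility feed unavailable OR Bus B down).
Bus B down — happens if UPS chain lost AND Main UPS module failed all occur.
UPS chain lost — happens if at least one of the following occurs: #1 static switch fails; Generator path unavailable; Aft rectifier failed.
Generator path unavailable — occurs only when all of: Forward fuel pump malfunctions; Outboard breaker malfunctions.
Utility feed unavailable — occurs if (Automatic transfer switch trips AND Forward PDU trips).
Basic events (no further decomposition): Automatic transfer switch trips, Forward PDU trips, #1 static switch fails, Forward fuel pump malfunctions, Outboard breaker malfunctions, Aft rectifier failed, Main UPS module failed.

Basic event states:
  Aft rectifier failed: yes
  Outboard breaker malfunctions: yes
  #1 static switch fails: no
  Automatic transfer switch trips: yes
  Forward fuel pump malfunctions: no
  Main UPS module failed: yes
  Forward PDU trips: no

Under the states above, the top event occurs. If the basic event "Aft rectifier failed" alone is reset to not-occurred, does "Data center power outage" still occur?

Counterfactual: set "Aft rectifier failed" to not occurred.
Utility feed unavailable [AND]: Automatic transfer switch trips=occurs, Forward PDU trips=not → not all inputs occur → does not occur.
Generator path unavailable [AND]: Forward fuel pump malfunctions=not, Outboard breaker malfunctions=occurs → not all inputs occur → does not occur.
UPS chain lost [OR]: #1 static switch fails=not, Generator path unavailable=not, Aft rectifier failed=not → no input occurs → does not occur.
Bus B down [AND]: UPS chain lost=not, Main UPS module failed=occurs → not all inputs occur → does not occur.
Data center power outage [OR]: Utility feed unavailable=not, Bus B down=not → no input occurs → does not occur.

No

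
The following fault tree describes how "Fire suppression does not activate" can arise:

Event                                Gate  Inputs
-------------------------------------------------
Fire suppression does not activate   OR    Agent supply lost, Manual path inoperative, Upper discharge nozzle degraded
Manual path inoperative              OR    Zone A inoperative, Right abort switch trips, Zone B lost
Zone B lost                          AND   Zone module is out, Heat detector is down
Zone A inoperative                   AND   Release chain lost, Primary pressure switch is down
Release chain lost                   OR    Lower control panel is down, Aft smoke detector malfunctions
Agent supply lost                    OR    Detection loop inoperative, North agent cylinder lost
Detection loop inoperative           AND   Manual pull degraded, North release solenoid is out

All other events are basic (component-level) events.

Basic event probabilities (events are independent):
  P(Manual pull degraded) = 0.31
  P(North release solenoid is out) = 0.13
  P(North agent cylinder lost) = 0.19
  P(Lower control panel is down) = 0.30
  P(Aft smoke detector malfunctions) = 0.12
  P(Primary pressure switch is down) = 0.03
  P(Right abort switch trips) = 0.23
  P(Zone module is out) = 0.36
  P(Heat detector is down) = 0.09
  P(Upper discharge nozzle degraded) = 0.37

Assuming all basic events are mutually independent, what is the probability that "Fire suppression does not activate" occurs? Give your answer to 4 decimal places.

0.6393

P(Detection loop inoperative) [AND] = 0.31 × 0.13 = 0.040300
P(Agent supply lost) [OR] = 1 − (1−0.040300) × (1−0.19) = 0.222643
P(Release chain lost) [OR] = 1 − (1−0.30) × (1−0.12) = 0.384000
P(Zone A inoperative) [AND] = 0.384000 × 0.03 = 0.011520
P(Zone B lost) [AND] = 0.36 × 0.09 = 0.032400
P(Manual path inoperative) [OR] = 1 − (1−0.011520) × (1−0.23) × (1−0.032400) = 0.263531
P(Fire suppression does not activate) [OR] = 1 − (1−0.222643) × (1−0.263531) × (1−0.37) = 0.639325
Rounded to 4 decimal places: P(Fire suppression does not activate) ≈ 0.6393.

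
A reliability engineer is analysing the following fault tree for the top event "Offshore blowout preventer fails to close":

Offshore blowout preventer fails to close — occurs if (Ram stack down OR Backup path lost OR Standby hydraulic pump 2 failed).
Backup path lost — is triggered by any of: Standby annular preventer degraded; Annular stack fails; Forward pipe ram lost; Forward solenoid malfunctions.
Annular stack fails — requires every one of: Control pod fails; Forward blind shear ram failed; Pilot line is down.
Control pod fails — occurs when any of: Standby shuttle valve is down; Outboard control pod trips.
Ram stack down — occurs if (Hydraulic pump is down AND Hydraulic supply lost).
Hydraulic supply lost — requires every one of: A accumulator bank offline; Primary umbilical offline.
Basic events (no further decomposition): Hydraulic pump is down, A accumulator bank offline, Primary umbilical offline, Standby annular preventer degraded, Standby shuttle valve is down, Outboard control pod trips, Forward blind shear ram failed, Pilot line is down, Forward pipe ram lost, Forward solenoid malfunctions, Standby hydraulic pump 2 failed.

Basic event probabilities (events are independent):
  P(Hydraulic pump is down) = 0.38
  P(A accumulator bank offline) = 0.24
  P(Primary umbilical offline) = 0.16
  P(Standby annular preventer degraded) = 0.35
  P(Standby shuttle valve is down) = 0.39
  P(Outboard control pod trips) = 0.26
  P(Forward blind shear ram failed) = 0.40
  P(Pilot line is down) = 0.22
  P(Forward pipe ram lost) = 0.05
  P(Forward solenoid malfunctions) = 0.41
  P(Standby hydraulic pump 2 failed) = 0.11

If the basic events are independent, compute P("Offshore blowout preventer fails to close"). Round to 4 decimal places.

P(Hydraulic supply lost) [AND] = 0.24 × 0.16 = 0.038400
P(Ram stack down) [AND] = 0.38 × 0.038400 = 0.014592
P(Control pod fails) [OR] = 1 − (1−0.39) × (1−0.26) = 0.548600
P(Annular stack fails) [AND] = 0.548600 × 0.40 × 0.22 = 0.048277
P(Backup path lost) [OR] = 1 − (1−0.35) × (1−0.048277) × (1−0.05) × (1−0.41) = 0.653264
P(Offshore blowout preventer fails to close) [OR] = 1 − (1−0.014592) × (1−0.653264) × (1−0.11) = 0.695908
Rounded to 4 decimal places: P(Offshore blowout preventer fails to close) ≈ 0.6959.

0.6959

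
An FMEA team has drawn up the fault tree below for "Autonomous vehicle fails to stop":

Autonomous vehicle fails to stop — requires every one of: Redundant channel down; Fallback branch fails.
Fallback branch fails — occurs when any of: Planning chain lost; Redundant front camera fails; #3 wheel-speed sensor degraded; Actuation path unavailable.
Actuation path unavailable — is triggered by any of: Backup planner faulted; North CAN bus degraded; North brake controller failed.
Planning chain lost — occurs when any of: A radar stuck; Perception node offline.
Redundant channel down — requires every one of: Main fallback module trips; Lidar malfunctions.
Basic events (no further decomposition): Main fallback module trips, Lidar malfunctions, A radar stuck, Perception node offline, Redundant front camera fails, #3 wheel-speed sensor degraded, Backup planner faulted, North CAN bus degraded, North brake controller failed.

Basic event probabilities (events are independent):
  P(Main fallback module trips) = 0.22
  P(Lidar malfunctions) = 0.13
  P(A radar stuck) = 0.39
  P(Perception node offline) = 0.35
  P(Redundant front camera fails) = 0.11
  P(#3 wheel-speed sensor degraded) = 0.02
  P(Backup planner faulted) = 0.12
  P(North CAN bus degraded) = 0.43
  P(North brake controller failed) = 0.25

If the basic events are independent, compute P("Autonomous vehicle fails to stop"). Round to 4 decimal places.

P(Redundant channel down) [AND] = 0.22 × 0.13 = 0.028600
P(Planning chain lost) [OR] = 1 − (1−0.39) × (1−0.35) = 0.603500
P(Actuation path unavailable) [OR] = 1 − (1−0.12) × (1−0.43) × (1−0.25) = 0.623800
P(Fallback branch fails) [OR] = 1 − (1−0.603500) × (1−0.11) × (1−0.02) × (1−0.623800) = 0.869900
P(Autonomous vehicle fails to stop) [AND] = 0.028600 × 0.869900 = 0.024879
Rounded to 4 decimal places: P(Autonomous vehicle fails to stop) ≈ 0.0249.

0.0249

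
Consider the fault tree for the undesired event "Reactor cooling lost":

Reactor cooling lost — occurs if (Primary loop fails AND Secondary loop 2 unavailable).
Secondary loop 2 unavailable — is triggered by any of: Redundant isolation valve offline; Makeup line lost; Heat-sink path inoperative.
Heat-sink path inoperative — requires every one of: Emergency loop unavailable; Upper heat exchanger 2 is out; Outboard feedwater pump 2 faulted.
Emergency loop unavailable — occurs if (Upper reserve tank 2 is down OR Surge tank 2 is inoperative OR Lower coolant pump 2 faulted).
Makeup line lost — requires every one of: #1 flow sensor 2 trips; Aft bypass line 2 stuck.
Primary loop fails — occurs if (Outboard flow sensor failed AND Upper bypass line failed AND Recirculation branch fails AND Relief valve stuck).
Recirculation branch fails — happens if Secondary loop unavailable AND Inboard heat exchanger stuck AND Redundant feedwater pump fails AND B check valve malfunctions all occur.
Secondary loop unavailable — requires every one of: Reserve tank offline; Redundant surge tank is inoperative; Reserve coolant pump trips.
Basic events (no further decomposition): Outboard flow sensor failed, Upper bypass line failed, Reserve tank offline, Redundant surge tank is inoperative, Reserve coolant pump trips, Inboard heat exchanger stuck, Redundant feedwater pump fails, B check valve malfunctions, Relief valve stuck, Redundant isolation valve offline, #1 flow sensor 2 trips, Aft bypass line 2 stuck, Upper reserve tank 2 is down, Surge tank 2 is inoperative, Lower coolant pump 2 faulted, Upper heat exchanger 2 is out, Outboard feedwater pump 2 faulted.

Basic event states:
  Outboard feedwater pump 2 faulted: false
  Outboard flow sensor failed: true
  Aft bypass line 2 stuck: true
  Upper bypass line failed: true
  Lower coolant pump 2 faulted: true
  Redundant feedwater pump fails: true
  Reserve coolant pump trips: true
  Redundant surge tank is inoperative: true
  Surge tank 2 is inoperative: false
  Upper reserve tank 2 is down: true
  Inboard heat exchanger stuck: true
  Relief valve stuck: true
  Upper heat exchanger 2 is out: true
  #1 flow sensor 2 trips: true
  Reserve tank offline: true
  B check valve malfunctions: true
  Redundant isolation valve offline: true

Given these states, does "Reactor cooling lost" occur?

Secondary loop unavailable [AND]: Reserve tank offline=occurs, Redundant surge tank is inoperative=occurs, Reserve coolant pump trips=occurs → all inputs occur → occurs.
Recirculation branch fails [AND]: Secondary loop unavailable=occurs, Inboard heat exchanger stuck=occurs, Redundant feedwater pump fails=occurs, B check valve malfunctions=occurs → all inputs occur → occurs.
Primary loop fails [AND]: Outboard flow sensor failed=occurs, Upper bypass line failed=occurs, Recirculation branch fails=occurs, Relief valve stuck=occurs → all inputs occur → occurs.
Makeup line lost [AND]: #1 flow sensor 2 trips=occurs, Aft bypass line 2 stuck=occurs → all inputs occur → occurs.
Emergency loop unavailable [OR]: Upper reserve tank 2 is down=occurs, Surge tank 2 is inoperative=not, Lower coolant pump 2 faulted=occurs → at least one input occurs → occurs.
Heat-sink path inoperative [AND]: Emergency loop unavailable=occurs, Upper heat exchanger 2 is out=occurs, Outboard feedwater pump 2 faulted=not → not all inputs occur → does not occur.
Secondary loop 2 unavailable [OR]: Redundant isolation valve offline=occurs, Makeup line lost=occurs, Heat-sink path inoperative=not → at least one input occurs → occurs.
Reactor cooling lost [AND]: Primary loop fails=occurs, Secondary loop 2 unavailable=occurs → all inputs occur → occurs.

Yes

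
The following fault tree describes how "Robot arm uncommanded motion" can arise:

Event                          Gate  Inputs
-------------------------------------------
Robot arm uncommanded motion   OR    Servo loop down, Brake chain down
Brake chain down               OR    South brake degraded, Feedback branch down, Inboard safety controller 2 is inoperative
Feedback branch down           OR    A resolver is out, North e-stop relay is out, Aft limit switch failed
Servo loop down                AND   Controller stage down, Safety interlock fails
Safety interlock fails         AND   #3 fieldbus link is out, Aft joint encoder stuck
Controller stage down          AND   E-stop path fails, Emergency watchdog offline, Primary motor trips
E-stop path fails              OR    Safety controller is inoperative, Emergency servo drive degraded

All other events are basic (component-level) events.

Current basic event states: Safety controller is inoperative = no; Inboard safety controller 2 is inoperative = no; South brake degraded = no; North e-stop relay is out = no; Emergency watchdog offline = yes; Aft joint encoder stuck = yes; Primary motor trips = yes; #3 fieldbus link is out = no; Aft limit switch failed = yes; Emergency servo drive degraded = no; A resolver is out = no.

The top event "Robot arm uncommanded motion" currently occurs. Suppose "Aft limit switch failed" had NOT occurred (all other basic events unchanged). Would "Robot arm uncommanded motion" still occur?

No

Counterfactual: set "Aft limit switch failed" to not occurred.
E-stop path fails [OR]: Safety controller is inoperative=not, Emergency servo drive degraded=not → no input occurs → does not occur.
Controller stage down [AND]: E-stop path fails=not, Emergency watchdog offline=occurs, Primary motor trips=occurs → not all inputs occur → does not occur.
Safety interlock fails [AND]: #3 fieldbus link is out=not, Aft joint encoder stuck=occurs → not all inputs occur → does not occur.
Servo loop down [AND]: Controller stage down=not, Safety interlock fails=not → not all inputs occur → does not occur.
Feedback branch down [OR]: A resolver is out=not, North e-stop relay is out=not, Aft limit switch failed=not → no input occurs → does not occur.
Brake chain down [OR]: South brake degraded=not, Feedback branch down=not, Inboard safety controller 2 is inoperative=not → no input occurs → does not occur.
Robot arm uncommanded motion [OR]: Servo loop down=not, Brake chain down=not → no input occurs → does not occur.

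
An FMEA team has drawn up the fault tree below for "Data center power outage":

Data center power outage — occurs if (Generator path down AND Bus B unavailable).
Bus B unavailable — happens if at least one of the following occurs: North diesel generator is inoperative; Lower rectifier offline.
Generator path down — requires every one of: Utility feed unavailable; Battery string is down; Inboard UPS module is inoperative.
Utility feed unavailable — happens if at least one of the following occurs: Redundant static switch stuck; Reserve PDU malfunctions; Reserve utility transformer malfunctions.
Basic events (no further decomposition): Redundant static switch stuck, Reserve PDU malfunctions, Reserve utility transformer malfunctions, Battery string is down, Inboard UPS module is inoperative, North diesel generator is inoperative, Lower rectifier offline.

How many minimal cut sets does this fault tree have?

6

Utility feed unavailable [OR]: union of children's cut sets → 3 cut set(s).
Generator path down [AND]: one cut set from each child combined → 3 × 1 × 1 = 3 cut set(s).
Bus B unavailable [OR]: union of children's cut sets → 2 cut set(s).
Data center power outage [AND]: one cut set from each child combined → 3 × 2 = 6 cut set(s).
Minimal cut sets: {Battery string is down, Inboard UPS module is inoperative, North diesel generator is inoperative, Redundant static switch stuck}; {Battery string is down, Inboard UPS module is inoperative, Lower rectifier offline, Redundant static switch stuck}; {Battery string is down, Inboard UPS module is inoperative, North diesel generator is inoperative, Reserve PDU malfunctions}; {Battery string is down, Inboard UPS module is inoperative, Lower rectifier offline, Reserve PDU malfunctions}; {Battery string is down, Inboard UPS module is inoperative, North diesel generator is inoperative, Reserve utility transformer malfunctions}; {Battery string is down, Inboard UPS module is inoperative, Lower rectifier offline, Reserve utility transformer malfunctions}.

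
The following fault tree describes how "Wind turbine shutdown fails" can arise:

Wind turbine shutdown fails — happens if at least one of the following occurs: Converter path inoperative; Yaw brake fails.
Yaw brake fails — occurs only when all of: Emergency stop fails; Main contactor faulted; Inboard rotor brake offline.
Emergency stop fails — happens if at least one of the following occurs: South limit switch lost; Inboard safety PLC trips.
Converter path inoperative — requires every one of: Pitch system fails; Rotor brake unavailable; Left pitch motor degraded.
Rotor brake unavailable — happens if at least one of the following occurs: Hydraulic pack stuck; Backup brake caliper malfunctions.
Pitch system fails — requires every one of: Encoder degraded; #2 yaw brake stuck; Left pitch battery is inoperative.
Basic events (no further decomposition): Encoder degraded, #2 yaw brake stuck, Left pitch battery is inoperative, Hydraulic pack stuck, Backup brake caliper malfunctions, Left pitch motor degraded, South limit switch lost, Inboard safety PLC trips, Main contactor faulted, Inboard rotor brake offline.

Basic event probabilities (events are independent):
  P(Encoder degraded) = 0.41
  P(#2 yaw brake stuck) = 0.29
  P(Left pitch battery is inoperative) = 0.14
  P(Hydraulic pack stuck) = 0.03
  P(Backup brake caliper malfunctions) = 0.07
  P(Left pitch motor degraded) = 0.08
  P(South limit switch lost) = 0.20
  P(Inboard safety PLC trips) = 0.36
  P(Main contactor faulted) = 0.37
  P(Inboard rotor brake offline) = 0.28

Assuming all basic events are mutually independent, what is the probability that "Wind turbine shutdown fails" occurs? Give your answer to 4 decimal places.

0.0507

P(Pitch system fails) [AND] = 0.41 × 0.29 × 0.14 = 0.016646
P(Rotor brake unavailable) [OR] = 1 − (1−0.03) × (1−0.07) = 0.097900
P(Converter path inoperative) [AND] = 0.016646 × 0.097900 × 0.08 = 0.000130
P(Emergency stop fails) [OR] = 1 − (1−0.20) × (1−0.36) = 0.488000
P(Yaw brake fails) [AND] = 0.488000 × 0.37 × 0.28 = 0.050557
P(Wind turbine shutdown fails) [OR] = 1 − (1−0.000130) × (1−0.050557) = 0.050680
Rounded to 4 decimal places: P(Wind turbine shutdown fails) ≈ 0.0507.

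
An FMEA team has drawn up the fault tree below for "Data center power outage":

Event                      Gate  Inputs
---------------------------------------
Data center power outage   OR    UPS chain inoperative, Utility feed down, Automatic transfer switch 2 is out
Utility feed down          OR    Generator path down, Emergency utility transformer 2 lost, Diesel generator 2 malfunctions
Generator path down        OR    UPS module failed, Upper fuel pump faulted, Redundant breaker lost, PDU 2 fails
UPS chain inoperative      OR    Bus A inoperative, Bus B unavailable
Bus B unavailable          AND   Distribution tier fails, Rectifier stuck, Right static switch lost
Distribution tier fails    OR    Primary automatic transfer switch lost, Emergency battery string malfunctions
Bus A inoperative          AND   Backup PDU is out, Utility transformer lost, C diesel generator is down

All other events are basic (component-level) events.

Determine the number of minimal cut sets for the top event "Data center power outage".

10

Bus A inoperative [AND]: one cut set from each child combined → 1 × 1 × 1 = 1 cut set(s).
Distribution tier fails [OR]: union of children's cut sets → 2 cut set(s).
Bus B unavailable [AND]: one cut set from each child combined → 2 × 1 × 1 = 2 cut set(s).
UPS chain inoperative [OR]: union of children's cut sets → 3 cut set(s).
Generator path down [OR]: union of children's cut sets → 4 cut set(s).
Utility feed down [OR]: union of children's cut sets → 6 cut set(s).
Data center power outage [OR]: union of children's cut sets → 10 cut set(s).
Minimal cut sets: {Backup PDU is out, C diesel generator is down, Utility transformer lost}; {Primary automatic transfer switch lost, Rectifier stuck, Right static switch lost}; {Emergency battery string malfunctions, Rectifier stuck, Right static switch lost}; {UPS module failed}; {Upper fuel pump faulted}; {Redundant breaker lost}; {PDU 2 fails}; {Emergency utility transformer 2 lost}; {Diesel generator 2 malfunctions}; {Automatic transfer switch 2 is out}.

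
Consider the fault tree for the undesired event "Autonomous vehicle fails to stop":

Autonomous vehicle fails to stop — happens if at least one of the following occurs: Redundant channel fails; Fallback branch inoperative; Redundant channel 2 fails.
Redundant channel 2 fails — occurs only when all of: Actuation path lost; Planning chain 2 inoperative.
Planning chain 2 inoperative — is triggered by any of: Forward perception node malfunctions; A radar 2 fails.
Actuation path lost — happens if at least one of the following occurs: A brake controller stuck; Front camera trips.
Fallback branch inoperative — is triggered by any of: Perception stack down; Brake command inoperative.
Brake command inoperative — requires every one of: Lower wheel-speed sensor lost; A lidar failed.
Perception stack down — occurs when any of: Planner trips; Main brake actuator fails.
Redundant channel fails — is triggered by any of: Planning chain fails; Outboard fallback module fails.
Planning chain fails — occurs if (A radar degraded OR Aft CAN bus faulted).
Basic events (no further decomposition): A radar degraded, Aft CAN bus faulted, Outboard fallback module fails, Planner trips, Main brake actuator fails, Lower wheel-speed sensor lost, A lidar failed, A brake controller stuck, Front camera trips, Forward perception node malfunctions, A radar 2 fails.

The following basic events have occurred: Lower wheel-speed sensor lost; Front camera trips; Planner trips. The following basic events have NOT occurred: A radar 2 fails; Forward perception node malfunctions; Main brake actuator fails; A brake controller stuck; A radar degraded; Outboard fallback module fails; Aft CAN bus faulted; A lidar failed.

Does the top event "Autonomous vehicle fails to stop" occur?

Planning chain fails [OR]: A radar degraded=not, Aft CAN bus faulted=not → no input occurs → does not occur.
Redundant channel fails [OR]: Planning chain fails=not, Outboard fallback module fails=not → no input occurs → does not occur.
Perception stack down [OR]: Planner trips=occurs, Main brake actuator fails=not → at least one input occurs → occurs.
Brake command inoperative [AND]: Lower wheel-speed sensor lost=occurs, A lidar failed=not → not all inputs occur → does not occur.
Fallback branch inoperative [OR]: Perception stack down=occurs, Brake command inoperative=not → at least one input occurs → occurs.
Actuation path lost [OR]: A brake controller stuck=not, Front camera trips=occurs → at least one input occurs → occurs.
Planning chain 2 inoperative [OR]: Forward perception node malfunctions=not, A radar 2 fails=not → no input occurs → does not occur.
Redundant channel 2 fails [AND]: Actuation path lost=occurs, Planning chain 2 inoperative=not → not all inputs occur → does not occur.
Autonomous vehicle fails to stop [OR]: Redundant channel fails=not, Fallback branch inoperative=occurs, Redundant channel 2 fails=not → at least one input occurs → occurs.

Yes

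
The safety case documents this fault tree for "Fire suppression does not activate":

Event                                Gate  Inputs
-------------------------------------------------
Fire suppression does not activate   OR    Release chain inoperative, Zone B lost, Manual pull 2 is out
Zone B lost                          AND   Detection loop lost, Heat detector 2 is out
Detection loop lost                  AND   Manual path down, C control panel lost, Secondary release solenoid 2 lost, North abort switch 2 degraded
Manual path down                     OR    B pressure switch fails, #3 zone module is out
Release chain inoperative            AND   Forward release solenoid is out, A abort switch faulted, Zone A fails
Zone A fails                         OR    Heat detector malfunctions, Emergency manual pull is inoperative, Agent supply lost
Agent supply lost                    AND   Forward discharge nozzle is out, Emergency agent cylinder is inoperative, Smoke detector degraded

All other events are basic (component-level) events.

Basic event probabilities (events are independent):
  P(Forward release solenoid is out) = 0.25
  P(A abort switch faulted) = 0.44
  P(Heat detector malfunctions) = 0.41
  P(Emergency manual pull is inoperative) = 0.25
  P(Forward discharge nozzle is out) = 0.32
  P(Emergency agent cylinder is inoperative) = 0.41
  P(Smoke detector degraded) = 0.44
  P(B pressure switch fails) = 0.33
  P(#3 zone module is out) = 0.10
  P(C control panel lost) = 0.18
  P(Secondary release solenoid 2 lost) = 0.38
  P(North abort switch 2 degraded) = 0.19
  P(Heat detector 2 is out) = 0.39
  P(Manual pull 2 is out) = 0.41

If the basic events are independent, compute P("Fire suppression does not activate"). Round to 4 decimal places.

0.4490

P(Agent supply lost) [AND] = 0.32 × 0.41 × 0.44 = 0.057728
P(Zone A fails) [OR] = 1 − (1−0.41) × (1−0.25) × (1−0.057728) = 0.583045
P(Release chain inoperative) [AND] = 0.25 × 0.44 × 0.583045 = 0.064135
P(Manual path down) [OR] = 1 − (1−0.33) × (1−0.10) = 0.397000
P(Detection loop lost) [AND] = 0.397000 × 0.18 × 0.38 × 0.19 = 0.005159
P(Zone B lost) [AND] = 0.005159 × 0.39 = 0.002012
P(Fire suppression does not activate) [OR] = 1 − (1−0.064135) × (1−0.002012) × (1−0.41) = 0.448951
Rounded to 4 decimal places: P(Fire suppression does not activate) ≈ 0.4490.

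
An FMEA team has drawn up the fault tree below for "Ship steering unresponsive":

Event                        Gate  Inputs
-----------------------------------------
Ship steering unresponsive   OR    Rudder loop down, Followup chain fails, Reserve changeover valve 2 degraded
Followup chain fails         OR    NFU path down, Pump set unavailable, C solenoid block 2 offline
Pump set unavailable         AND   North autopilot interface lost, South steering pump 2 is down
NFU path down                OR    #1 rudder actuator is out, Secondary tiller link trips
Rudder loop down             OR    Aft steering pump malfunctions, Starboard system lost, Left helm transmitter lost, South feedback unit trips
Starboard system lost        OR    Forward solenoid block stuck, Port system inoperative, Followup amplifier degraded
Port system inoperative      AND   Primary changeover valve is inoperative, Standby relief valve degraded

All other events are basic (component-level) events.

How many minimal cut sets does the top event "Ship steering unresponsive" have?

11

Port system inoperative [AND]: one cut set from each child combined → 1 × 1 = 1 cut set(s).
Starboard system lost [OR]: union of children's cut sets → 3 cut set(s).
Rudder loop down [OR]: union of children's cut sets → 6 cut set(s).
NFU path down [OR]: union of children's cut sets → 2 cut set(s).
Pump set unavailable [AND]: one cut set from each child combined → 1 × 1 = 1 cut set(s).
Followup chain fails [OR]: union of children's cut sets → 4 cut set(s).
Ship steering unresponsive [OR]: union of children's cut sets → 11 cut set(s).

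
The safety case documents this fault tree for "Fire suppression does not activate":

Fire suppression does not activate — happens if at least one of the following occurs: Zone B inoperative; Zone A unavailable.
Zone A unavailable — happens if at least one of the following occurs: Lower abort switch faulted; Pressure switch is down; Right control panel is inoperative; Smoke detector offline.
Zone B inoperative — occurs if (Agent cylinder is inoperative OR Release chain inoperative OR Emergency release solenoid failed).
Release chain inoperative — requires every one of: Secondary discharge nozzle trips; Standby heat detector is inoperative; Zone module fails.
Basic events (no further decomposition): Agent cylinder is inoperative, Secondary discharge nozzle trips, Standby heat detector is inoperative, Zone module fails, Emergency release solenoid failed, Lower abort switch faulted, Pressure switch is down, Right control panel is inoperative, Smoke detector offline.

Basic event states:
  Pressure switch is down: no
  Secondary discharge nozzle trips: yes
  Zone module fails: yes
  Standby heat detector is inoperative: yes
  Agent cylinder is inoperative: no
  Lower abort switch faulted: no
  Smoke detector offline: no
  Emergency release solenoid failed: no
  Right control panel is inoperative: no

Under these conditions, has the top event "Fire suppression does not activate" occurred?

Release chain inoperative [AND]: Secondary discharge nozzle trips=occurs, Standby heat detector is inoperative=occurs, Zone module fails=occurs → all inputs occur → occurs.
Zone B inoperative [OR]: Agent cylinder is inoperative=not, Release chain inoperative=occurs, Emergency release solenoid failed=not → at least one input occurs → occurs.
Zone A unavailable [OR]: Lower abort switch faulted=not, Pressure switch is down=not, Right control panel is inoperative=not, Smoke detector offline=not → no input occurs → does not occur.
Fire suppression does not activate [OR]: Zone B inoperative=occurs, Zone A unavailable=not → at least one input occurs → occurs.

Yes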